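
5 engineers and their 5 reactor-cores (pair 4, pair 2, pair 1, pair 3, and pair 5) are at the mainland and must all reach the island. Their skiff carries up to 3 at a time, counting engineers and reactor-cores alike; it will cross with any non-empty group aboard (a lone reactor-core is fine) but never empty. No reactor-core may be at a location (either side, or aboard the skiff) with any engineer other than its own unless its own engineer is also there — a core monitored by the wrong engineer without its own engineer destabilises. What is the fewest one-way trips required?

Counting alone: each trip to the island takes at most 3 across and each return brings at least 1 back, so after t trips out (and t−1 returns) at most 3t − (t−1) of the 10 are across; that first reaches 10 at t = 5, so at least 9 crossings are needed.
The safety rule pushes this higher. Following every safe sequence of crossings, the most of the 10 that can be at the island as the skiff arrives there on crossing 9 is 9 — never all 10.
So no plan with fewer than 11 crossings exists, and this one achieves 11:
1. engineer 4 and reactor-core 4 cross → the island.
2. engineer 4 crosses ← the mainland.
3. reactor-core 1, reactor-core 2, and reactor-core 3 cross → the island.
4. reactor-core 4 crosses ← the mainland.
5. engineer 1, engineer 2, and engineer 3 cross → the island.
6. engineer 2 and reactor-core 2 cross ← the mainland.
7. engineer 2, engineer 4, and engineer 5 cross → the island.
8. reactor-core 1 crosses ← the mainland.
9. reactor-core 2 and reactor-core 4 cross → the island.
10. reactor-core 4 crosses ← the mainland.
11. reactor-core 1, reactor-core 4, and reactor-core 5 cross → the island.

11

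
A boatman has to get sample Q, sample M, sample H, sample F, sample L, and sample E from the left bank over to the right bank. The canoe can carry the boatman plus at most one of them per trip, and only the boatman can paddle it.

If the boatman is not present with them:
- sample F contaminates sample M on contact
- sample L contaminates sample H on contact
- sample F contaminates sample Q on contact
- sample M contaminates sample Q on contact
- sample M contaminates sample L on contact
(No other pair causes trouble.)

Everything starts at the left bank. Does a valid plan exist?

No

Whatever the first load, the items left behind include a forbidden pair without the boatman. No opening move is safe, so no plan exists.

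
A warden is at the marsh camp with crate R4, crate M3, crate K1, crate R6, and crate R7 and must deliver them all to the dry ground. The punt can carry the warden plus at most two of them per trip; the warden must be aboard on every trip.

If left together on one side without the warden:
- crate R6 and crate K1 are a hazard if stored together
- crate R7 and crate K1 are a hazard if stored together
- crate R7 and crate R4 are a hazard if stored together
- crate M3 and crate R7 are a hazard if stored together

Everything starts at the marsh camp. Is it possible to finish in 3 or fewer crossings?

No

Counting alone: the warden can take at most 2 across per trip to the dry ground, so moving all 5 needs at least 3 loaded trips out, with a return between consecutive ones — at least 5 crossings.
Since 3 < 5, 3 crossings cannot be enough. (The shortest complete plan in fact takes 5:)
1. Warden goes to the dry ground with crate K1 and crate R7.
2. Warden goes back to the marsh camp with crate R7.
3. Warden goes to the dry ground with crate M3 and crate R4.
4. Warden goes back to the marsh camp alone.
5. Warden goes to the dry ground with crate R6 and crate R7.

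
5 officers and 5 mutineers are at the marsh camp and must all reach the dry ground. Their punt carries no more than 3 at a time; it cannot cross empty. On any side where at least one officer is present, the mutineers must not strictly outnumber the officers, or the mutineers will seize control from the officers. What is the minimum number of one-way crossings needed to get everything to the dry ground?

11

Counting alone: each trip to the dry ground takes at most 3 across and each return brings at least 1 back, so after t trips out (and t−1 returns) at most 3t − (t−1) of the 10 are across; that first reaches 10 at t = 5, so at least 9 crossings are needed.
The safety rule pushes this higher. Following every safe sequence of crossings, the most of the 10 that can be at the dry ground as the punt arrives there on crossing 9 is 9 — never all 10.
So no plan with fewer than 11 crossings exists, and this one achieves 11:
1. 2 mutineers → the dry ground.  (the marsh camp: 5O 3M; the dry ground: 0O 2M)
2. 1 mutineer ← the marsh camp.  (the marsh camp: 5O 4M; the dry ground: 0O 1M)
3. 3 mutineers → the dry ground.  (the marsh camp: 5O 1M; the dry ground: 0O 4M)
4. 1 mutineer ← the marsh camp.  (the marsh camp: 5O 2M; the dry ground: 0O 3M)
5. 3 officers → the dry ground.  (the marsh camp: 2O 2M; the dry ground: 3O 3M)
6. 1 officer and 1 mutineer ← the marsh camp.  (the marsh camp: 3O 3M; the dry ground: 2O 2M)
7. 3 officers → the dry ground.  (the marsh camp: 0O 3M; the dry ground: 5O 2M)
8. 1 mutineer ← the marsh camp.  (the marsh camp: 0O 4M; the dry ground: 5O 1M)
9. 2 mutineers → the dry ground.  (the marsh camp: 0O 2M; the dry ground: 5O 3M)
10. 1 mutineer ← the marsh camp.  (the marsh camp: 0O 3M; the dry ground: 5O 2M)
11. 3 mutineers → the dry ground.  (the marsh camp: 0O 0M; the dry ground: 5O 5M)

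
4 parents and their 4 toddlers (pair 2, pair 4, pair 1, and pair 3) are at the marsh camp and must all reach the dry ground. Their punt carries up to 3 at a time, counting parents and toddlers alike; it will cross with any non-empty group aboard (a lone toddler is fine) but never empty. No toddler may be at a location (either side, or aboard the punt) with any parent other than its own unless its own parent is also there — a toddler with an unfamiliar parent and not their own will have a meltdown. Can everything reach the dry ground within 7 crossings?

Counting alone: each trip to the dry ground takes at most 3 across and each return brings at least 1 back, so after t trips out (and t−1 returns) at most 3t − (t−1) of the 8 are across; that first reaches 8 at t = 4, so at least 7 crossings are needed.
The safety rule pushes this higher. Following every safe sequence of crossings, the most of the 8 that can be at the dry ground as the punt arrives there on crossing 7 is 7 — never all 8.
So the move cannot be finished within 7 crossings. (The shortest complete plan takes 9:)
1. parent 2 and toddler 2 cross → the dry ground.
2. parent 2 crosses ← the marsh camp.
3. parent 2, parent 4, and toddler 4 cross → the dry ground.
4. parent 2 and toddler 2 cross ← the marsh camp.
5. parent 1, parent 2, and parent 3 cross → the dry ground.
6. toddler 4 crosses ← the marsh camp.
7. toddler 2 and toddler 4 cross → the dry ground.
8. toddler 2 crosses ← the marsh camp.
9. toddler 1, toddler 2, and toddler 3 cross → the dry ground.

No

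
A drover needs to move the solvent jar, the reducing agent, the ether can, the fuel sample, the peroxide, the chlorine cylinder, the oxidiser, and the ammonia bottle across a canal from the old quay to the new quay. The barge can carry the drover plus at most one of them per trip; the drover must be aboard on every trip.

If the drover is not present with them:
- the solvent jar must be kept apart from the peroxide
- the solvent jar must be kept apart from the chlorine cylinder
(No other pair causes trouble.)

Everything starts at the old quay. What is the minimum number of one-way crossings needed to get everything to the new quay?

17

Counting alone: the drover can take at most 1 across per trip to the new quay, so moving all 8 needs at least 8 loaded trips out, with a return between consecutive ones — at least 15 crossings.
The safety rule pushes this higher. Following every safe sequence of crossings, the most of the 8 that can be at the new quay as the barge arrives there on crossing 15 is 7 — never all 8.
So no plan with fewer than 17 crossings exists, and this one achieves 17:
1. Drover goes to the new quay with the solvent jar.
2. Drover goes back to the old quay alone.
3. Drover goes to the new quay with the reducing agent.
4. Drover goes back to the old quay alone.
5. Drover goes to the new quay with the ether can.
6. Drover goes back to the old quay alone.
7. Drover goes to the new quay with the fuel sample.
8. Drover goes back to the old quay alone.
9. Drover goes to the new quay with the peroxide.
10. Drover goes back to the old quay with the solvent jar.
11. Drover goes to the new quay with the chlorine cylinder.
12. Drover goes back to the old quay alone.
13. Drover goes to the new quay with the oxidiser.
14. Drover goes back to the old quay alone.
15. Drover goes to the new quay with the ammonia bottle.
16. Drover goes back to the old quay alone.
17. Drover goes to the new quay with the solvent jar.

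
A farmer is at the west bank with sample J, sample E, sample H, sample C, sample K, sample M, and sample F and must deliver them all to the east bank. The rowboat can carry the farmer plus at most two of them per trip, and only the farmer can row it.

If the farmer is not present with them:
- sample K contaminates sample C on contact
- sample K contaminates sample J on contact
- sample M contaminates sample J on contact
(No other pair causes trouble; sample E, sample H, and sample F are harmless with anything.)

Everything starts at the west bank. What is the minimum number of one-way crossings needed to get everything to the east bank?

Counting alone: the farmer can take at most 2 across per trip to the east bank, so moving all 7 needs at least 4 loaded trips out, with a return between consecutive ones — at least 7 crossings.
The plan below uses exactly 7 crossings, so it is optimal:
1. Farmer goes to the east bank with sample C and sample J.  [the west bank: sample E, sample F, sample H, sample K, sample M | the east bank: sample C, sample J]
2. Farmer goes back to the west bank alone.  [the west bank: sample E, sample F, sample H, sample K, sample M | the east bank: sample C, sample J]
3. Farmer goes to the east bank with sample E.  [the west bank: sample F, sample H, sample K, sample M | the east bank: sample C, sample E, sample J]
4. Farmer goes back to the west bank alone.  [the west bank: sample F, sample H, sample K, sample M | the east bank: sample C, sample E, sample J]
5. Farmer goes to the east bank with sample F and sample H.  [the west bank: sample K, sample M | the east bank: sample C, sample E, sample F, sample H, sample J]
6. Farmer goes back to the west bank alone.  [the west bank: sample K, sample M | the east bank: sample C, sample E, sample F, sample H, sample J]
7. Farmer goes to the east bank with sample K and sample M.  [the west bank: — | the east bank: sample C, sample E, sample F, sample H, sample J, sample K, sample M]

7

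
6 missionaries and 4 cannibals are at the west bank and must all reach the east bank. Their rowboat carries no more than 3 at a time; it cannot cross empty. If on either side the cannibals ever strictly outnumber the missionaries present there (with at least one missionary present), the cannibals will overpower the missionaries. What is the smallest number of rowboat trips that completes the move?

9

Counting alone: each trip to the east bank takes at most 3 across and each return brings at least 1 back, so after t trips out (and t−1 returns) at most 3t − (t−1) of the 10 are across; that first reaches 10 at t = 5, so at least 9 crossings are needed.
The plan below uses exactly 9 crossings, so it is optimal:
1. 2 cannibals → the east bank.  (the west bank: 6M 2C; the east bank: 0M 2C)
2. 1 cannibal ← the west bank.  (the west bank: 6M 3C; the east bank: 0M 1C)
3. 3 cannibals → the east bank.  (the west bank: 6M 0C; the east bank: 0M 4C)
4. 1 cannibal ← the west bank.  (the west bank: 6M 1C; the east bank: 0M 3C)
5. 3 missionaries → the east bank.  (the west bank: 3M 1C; the east bank: 3M 3C)
6. 1 cannibal ← the west bank.  (the west bank: 3M 2C; the east bank: 3M 2C)
7. 1 missionary and 2 cannibals → the east bank.  (the west bank: 2M 0C; the east bank: 4M 4C)
8. 1 cannibal ← the west bank.  (the west bank: 2M 1C; the east bank: 4M 3C)
9. 2 missionaries and 1 cannibal → the east bank.  (the west bank: 0M 0C; the east bank: 6M 4C)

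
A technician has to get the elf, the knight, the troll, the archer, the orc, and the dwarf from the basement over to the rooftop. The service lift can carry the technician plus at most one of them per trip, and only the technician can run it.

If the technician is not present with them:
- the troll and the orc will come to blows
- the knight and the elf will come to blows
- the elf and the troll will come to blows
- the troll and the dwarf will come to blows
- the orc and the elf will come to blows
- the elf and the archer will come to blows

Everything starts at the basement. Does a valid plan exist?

Whatever the first load, the items left behind include a forbidden pair without the technician. No opening move is safe, so no plan exists.

No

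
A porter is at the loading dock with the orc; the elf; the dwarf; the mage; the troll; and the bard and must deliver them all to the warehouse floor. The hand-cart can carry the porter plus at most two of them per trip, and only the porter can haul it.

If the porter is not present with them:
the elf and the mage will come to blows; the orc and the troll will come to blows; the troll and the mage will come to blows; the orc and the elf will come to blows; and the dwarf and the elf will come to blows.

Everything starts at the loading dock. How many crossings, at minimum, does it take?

7

Counting alone: the porter can take at most 2 across per trip to the warehouse floor, so moving all 6 needs at least 3 loaded trips out, with a return between consecutive ones — at least 5 crossings.
The safety rule pushes this higher. Following every safe sequence of crossings, the most of the 6 that can be at the warehouse floor as the hand-cart arrives there on crossing 5 is 5 — never all 6.
So no plan with fewer than 7 crossings exists, and this one achieves 7:
1. Porter goes to the warehouse floor with the elf and the troll.  [the loading dock: the bard, the dwarf, the mage, the orc | the warehouse floor: the elf, the troll]
2. Porter goes back to the loading dock alone.  [the loading dock: the bard, the dwarf, the mage, the orc | the warehouse floor: the elf, the troll]
3. Porter goes to the warehouse floor with the dwarf and the orc.  [the loading dock: the bard, the mage | the warehouse floor: the dwarf, the elf, the orc, the troll]
4. Porter goes back to the loading dock with the elf and the troll.  [the loading dock: the bard, the elf, the mage, the troll | the warehouse floor: the dwarf, the orc]
5. Porter goes to the warehouse floor with the bard and the mage.  [the loading dock: the elf, the troll | the warehouse floor: the bard, the dwarf, the mage, the orc]
6. Porter goes back to the loading dock alone.  [the loading dock: the elf, the troll | the warehouse floor: the bard, the dwarf, the mage, the orc]
7. Porter goes to the warehouse floor with the elf and the troll.  [the loading dock: — | the warehouse floor: the bard, the dwarf, the elf, the mage, the orc, the troll]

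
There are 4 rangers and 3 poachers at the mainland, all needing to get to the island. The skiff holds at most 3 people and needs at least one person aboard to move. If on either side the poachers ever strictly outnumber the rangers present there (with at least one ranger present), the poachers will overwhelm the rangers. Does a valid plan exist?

Yes

1. 3 poachers → the island.  (the mainland: 4R 0P; the island: 0R 3P)
2. 1 poacher ← the mainland.  (the mainland: 4R 1P; the island: 0R 2P)
3. 3 rangers → the island.  (the mainland: 1R 1P; the island: 3R 2P)
4. 1 ranger ← the mainland.  (the mainland: 2R 1P; the island: 2R 2P)
5. 2 rangers and 1 poacher → the island.  (the mainland: 0R 0P; the island: 4R 3P)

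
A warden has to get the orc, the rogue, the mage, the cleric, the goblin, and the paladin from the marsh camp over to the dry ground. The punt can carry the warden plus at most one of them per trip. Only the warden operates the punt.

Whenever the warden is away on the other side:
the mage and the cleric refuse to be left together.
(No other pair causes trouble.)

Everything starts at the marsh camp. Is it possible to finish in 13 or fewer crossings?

Yes

Yes — this plan uses 11 crossings (≤ 13):
1. Warden goes to the dry ground with the mage.
2. Warden goes back to the marsh camp alone.
3. Warden goes to the dry ground with the orc.
4. Warden goes back to the marsh camp alone.
5. Warden goes to the dry ground with the rogue.
6. Warden goes back to the marsh camp alone.
7. Warden goes to the dry ground with the goblin.
8. Warden goes back to the marsh camp alone.
9. Warden goes to the dry ground with the paladin.
10. Warden goes back to the marsh camp alone.
11. Warden goes to the dry ground with the cleric.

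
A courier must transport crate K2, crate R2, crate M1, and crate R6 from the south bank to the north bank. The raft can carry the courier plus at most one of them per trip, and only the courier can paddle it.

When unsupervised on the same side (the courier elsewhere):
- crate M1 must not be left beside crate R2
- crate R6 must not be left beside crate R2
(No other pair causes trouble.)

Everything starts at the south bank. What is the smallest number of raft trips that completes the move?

Counting alone: the courier can take at most 1 across per trip to the north bank, so moving all 4 needs at least 4 loaded trips out, with a return between consecutive ones — at least 7 crossings.
The safety rule pushes this higher. Following every safe sequence of crossings, the most of the 4 that can be at the north bank as the raft arrives there on crossing 7 is 3 — never all 4.
So no plan with fewer than 9 crossings exists, and this one achieves 9:
1. Courier goes to the north bank with crate R2.  [the south bank: crate K2, crate M1, crate R6 | the north bank: crate R2]
2. Courier goes back to the south bank alone.  [the south bank: crate K2, crate M1, crate R6 | the north bank: crate R2]
3. Courier goes to the north bank with crate K2.  [the south bank: crate M1, crate R6 | the north bank: crate K2, crate R2]
4. Courier goes back to the south bank alone.  [the south bank: crate M1, crate R6 | the north bank: crate K2, crate R2]
5. Courier goes to the north bank with crate M1.  [the south bank: crate R6 | the north bank: crate K2, crate M1, crate R2]
6. Courier goes back to the south bank with crate R2.  [the south bank: crate R2, crate R6 | the north bank: crate K2, crate M1]
7. Courier goes to the north bank with crate R6.  [the south bank: crate R2 | the north bank: crate K2, crate M1, crate R6]
8. Courier goes back to the south bank alone.  [the south bank: crate R2 | the north bank: crate K2, crate M1, crate R6]
9. Courier goes to the north bank with crate R2.  [the south bank: — | the north bank: crate K2, crate M1, crate R2, crate R6]

9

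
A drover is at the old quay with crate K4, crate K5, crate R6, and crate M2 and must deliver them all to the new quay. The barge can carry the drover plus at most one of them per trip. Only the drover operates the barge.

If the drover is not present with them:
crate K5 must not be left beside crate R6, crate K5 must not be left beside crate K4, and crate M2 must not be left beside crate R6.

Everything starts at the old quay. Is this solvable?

No

Whatever the first load, the items left behind include a forbidden pair without the drover. No opening move is safe, so no plan exists.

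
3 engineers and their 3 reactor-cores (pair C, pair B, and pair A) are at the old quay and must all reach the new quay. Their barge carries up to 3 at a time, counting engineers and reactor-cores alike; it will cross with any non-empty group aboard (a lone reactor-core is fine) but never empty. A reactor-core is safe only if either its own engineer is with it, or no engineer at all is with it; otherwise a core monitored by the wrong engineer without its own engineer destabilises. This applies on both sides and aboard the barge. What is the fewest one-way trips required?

5

Counting alone: each trip to the new quay takes at most 3 across and each return brings at least 1 back, so after t trips out (and t−1 returns) at most 3t − (t−1) of the 6 are across; that first reaches 6 at t = 3, so at least 5 crossings are needed.
The plan below uses exactly 5 crossings, so it is optimal:
1. engineer C and reactor-core C cross → the new quay.
2. engineer C crosses ← the old quay.
3. engineer A, engineer B, and engineer C cross → the new quay.
4. reactor-core C crosses ← the old quay.
5. reactor-core A, reactor-core B, and reactor-core C cross → the new quay.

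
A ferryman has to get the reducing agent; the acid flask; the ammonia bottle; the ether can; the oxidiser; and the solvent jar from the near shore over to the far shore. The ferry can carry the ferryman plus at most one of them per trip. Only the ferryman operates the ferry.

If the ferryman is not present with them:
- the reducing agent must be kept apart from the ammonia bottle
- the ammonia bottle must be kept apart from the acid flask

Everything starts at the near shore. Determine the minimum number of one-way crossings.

Counting alone: the ferryman can take at most 1 across per trip to the far shore, so moving all 6 needs at least 6 loaded trips out, with a return between consecutive ones — at least 11 crossings.
The safety rule pushes this higher. Following every safe sequence of crossings, the most of the 6 that can be at the far shore as the ferry arrives there on crossing 11 is 5 — never all 6.
So no plan with fewer than 13 crossings exists, and this one achieves 13:
1. Ferryman goes to the far shore with the ammonia bottle.  [the near shore: the acid flask, the ether can, the oxidiser, the reducing agent, the solvent jar | the far shore: the ammonia bottle]
2. Ferryman goes back to the near shore alone.  [the near shore: the acid flask, the ether can, the oxidiser, the reducing agent, the solvent jar | the far shore: the ammonia bottle]
3. Ferryman goes to the far shore with the reducing agent.  [the near shore: the acid flask, the ether can, the oxidiser, the solvent jar | the far shore: the ammonia bottle, the reducing agent]
4. Ferryman goes back to the near shore with the ammonia bottle.  [the near shore: the acid flask, the ammonia bottle, the ether can, the oxidiser, the solvent jar | the far shore: the reducing agent]
5. Ferryman goes to the far shore with the acid flask.  [the near shore: the ammonia bottle, the ether can, the oxidiser, the solvent jar | the far shore: the acid flask, the reducing agent]
6. Ferryman goes back to the near shore alone.  [the near shore: the ammonia bottle, the ether can, the oxidiser, the solvent jar | the far shore: the acid flask, the reducing agent]
7. Ferryman goes to the far shore with the ether can.  [the near shore: the ammonia bottle, the oxidiser, the solvent jar | the far shore: the acid flask, the ether can, the reducing agent]
8. Ferryman goes back to the near shore alone.  [the near shore: the ammonia bottle, the oxidiser, the solvent jar | the far shore: the acid flask, the ether can, the reducing agent]
9. Ferryman goes to the far shore with the oxidiser.  [the near shore: the ammonia bottle, the solvent jar | the far shore: the acid flask, the ether can, the oxidiser, the reducing agent]
10. Ferryman goes back to the near shore alone.  [the near shore: the ammonia bottle, the solvent jar | the far shore: the acid flask, the ether can, the oxidiser, the reducing agent]
11. Ferryman goes to the far shore with the solvent jar.  [the near shore: the ammonia bottle | the far shore: the acid flask, the ether can, the oxidiser, the reducing agent, the solvent jar]
12. Ferryman goes back to the near shore alone.  [the near shore: the ammonia bottle | the far shore: the acid flask, the ether can, the oxidiser, the reducing agent, the solvent jar]
13. Ferryman goes to the far shore with the ammonia bottle.  [the near shore: — | the far shore: the acid flask, the ammonia bottle, the ether can, the oxidiser, the reducing agent, the solvent jar]

13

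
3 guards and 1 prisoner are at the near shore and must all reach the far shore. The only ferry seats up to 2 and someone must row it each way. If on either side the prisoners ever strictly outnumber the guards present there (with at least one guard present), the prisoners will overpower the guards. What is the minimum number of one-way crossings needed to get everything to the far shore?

Counting alone: each trip to the far shore takes at most 2 across and each return brings at least 1 back, so after t trips out (and t−1 returns) at most 2t − (t−1) of the 4 are across; that first reaches 4 at t = 3, so at least 5 crossings are needed.
The plan below uses exactly 5 crossings, so it is optimal:
1. 1 guard and 1 prisoner → the far shore.  (the near shore: 2G 0P; the far shore: 1G 1P)
2. 1 prisoner ← the near shore.  (the near shore: 2G 1P; the far shore: 1G 0P)
3. 1 guard and 1 prisoner → the far shore.  (the near shore: 1G 0P; the far shore: 2G 1P)
4. 1 prisoner ← the near shore.  (the near shore: 1G 1P; the far shore: 2G 0P)
5. 1 guard and 1 prisoner → the far shore.  (the near shore: 0G 0P; the far shore: 3G 1P)

5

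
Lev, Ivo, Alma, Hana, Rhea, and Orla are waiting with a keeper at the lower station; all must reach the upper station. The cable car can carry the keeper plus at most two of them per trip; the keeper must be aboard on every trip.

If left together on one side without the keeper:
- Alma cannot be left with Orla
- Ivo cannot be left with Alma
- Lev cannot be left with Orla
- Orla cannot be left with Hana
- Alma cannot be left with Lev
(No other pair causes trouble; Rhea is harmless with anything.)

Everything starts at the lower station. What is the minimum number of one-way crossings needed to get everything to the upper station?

Counting alone: the keeper can take at most 2 across per trip to the upper station, so moving all 6 needs at least 3 loaded trips out, with a return between consecutive ones — at least 5 crossings.
The safety rule pushes this higher. Following every safe sequence of crossings, the most of the 6 that can be at the upper station as the cable car arrives there on crossings 5, 7 is 4, 5 respectively — never all 6.
So no plan with fewer than 9 crossings exists, and this one achieves 9:
1. Keeper goes to the upper station with Alma and Orla.
2. Keeper goes back to the lower station with Alma.
3. Keeper goes to the upper station with Ivo and Lev.
4. Keeper goes back to the lower station with Lev.
5. Keeper goes to the upper station with Hana and Lev.
6. Keeper goes back to the lower station with Orla.
7. Keeper goes to the upper station with Alma and Rhea.
8. Keeper goes back to the lower station with Alma.
9. Keeper goes to the upper station with Alma and Orla.

9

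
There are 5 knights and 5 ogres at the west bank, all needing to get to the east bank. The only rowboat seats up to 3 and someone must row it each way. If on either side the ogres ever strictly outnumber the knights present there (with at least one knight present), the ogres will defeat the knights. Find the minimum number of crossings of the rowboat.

Counting alone: each trip to the east bank takes at most 3 across and each return brings at least 1 back, so after t trips out (and t−1 returns) at most 3t − (t−1) of the 10 are across; that first reaches 10 at t = 5, so at least 9 crossings are needed.
The safety rule pushes this higher. Following every safe sequence of crossings, the most of the 10 that can be at the east bank as the rowboat arrives there on crossing 9 is 9 — never all 10.
So no plan with fewer than 11 crossings exists, and this one achieves 11:
1. 2 ogres → the east bank.  (the west bank: 5K 3O; the east bank: 0K 2O)
2. 1 ogre ← the west bank.  (the west bank: 5K 4O; the east bank: 0K 1O)
3. 3 ogres → the east bank.  (the west bank: 5K 1O; the east bank: 0K 4O)
4. 1 ogre ← the west bank.  (the west bank: 5K 2O; the east bank: 0K 3O)
5. 3 knights → the east bank.  (the west bank: 2K 2O; the east bank: 3K 3O)
6. 1 knight and 1 ogre ← the west bank.  (the west bank: 3K 3O; the east bank: 2K 2O)
7. 3 knights → the east bank.  (the west bank: 0K 3O; the east bank: 5K 2O)
8. 1 ogre ← the west bank.  (the west bank: 0K 4O; the east bank: 5K 1O)
9. 2 ogres → the east bank.  (the west bank: 0K 2O; the east bank: 5K 3O)
10. 1 ogre ← the west bank.  (the west bank: 0K 3O; the east bank: 5K 2O)
11. 3 ogres → the east bank.  (the west bank: 0K 0O; the east bank: 5K 5O)

11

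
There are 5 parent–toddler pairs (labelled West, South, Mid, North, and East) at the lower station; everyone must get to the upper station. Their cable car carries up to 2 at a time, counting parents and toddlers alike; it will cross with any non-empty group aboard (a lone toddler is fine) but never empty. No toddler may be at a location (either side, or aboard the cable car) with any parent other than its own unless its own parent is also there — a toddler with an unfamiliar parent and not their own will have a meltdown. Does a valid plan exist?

No

Following every safe sequence of crossings from the start, the most of the 10 that can be at the upper station as the cable car arrives there on crossings 1, 3, 5, 7 is 2, 3, 4, 5 respectively; the best ever achieved is 5 of 10.
From crossing 9 on, no configuration arises that was not already reachable earlier: only 82 distinct safe configurations (who is on which side, and where the cable car is) can ever be reached, none of them has everyone across, and every continuation just revisits them. So no valid plan exists.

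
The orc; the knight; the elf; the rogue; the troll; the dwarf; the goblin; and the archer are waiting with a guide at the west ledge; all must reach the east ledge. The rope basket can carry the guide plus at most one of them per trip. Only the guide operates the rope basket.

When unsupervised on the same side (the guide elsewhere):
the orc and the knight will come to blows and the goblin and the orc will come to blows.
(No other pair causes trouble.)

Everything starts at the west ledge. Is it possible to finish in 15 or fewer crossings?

Counting alone: the guide can take at most 1 across per trip to the east ledge, so moving all 8 needs at least 8 loaded trips out, with a return between consecutive ones — at least 15 crossings.
The safety rule pushes this higher. Following every safe sequence of crossings, the most of the 8 that can be at the east ledge as the rope basket arrives there on crossing 15 is 7 — never all 8.
So the move cannot be finished within 15 crossings. (The shortest complete plan takes 17:)
1. Guide goes to the east ledge with the orc.
2. Guide goes back to the west ledge alone.
3. Guide goes to the east ledge with the knight.
4. Guide goes back to the west ledge with the orc.
5. Guide goes to the east ledge with the goblin.
6. Guide goes back to the west ledge alone.
7. Guide goes to the east ledge with the elf.
8. Guide goes back to the west ledge alone.
9. Guide goes to the east ledge with the rogue.
10. Guide goes back to the west ledge alone.
11. Guide goes to the east ledge with the troll.
12. Guide goes back to the west ledge alone.
13. Guide goes to the east ledge with the dwarf.
14. Guide goes back to the west ledge alone.
15. Guide goes to the east ledge with the archer.
16. Guide goes back to the west ledge alone.
17. Guide goes to the east ledge with the orc.

No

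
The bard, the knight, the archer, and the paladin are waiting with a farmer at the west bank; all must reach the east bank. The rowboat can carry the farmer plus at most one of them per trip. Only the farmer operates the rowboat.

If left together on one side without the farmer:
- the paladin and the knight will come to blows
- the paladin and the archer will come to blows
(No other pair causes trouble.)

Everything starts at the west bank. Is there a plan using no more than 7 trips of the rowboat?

Counting alone: the farmer can take at most 1 across per trip to the east bank, so moving all 4 needs at least 4 loaded trips out, with a return between consecutive ones — at least 7 crossings.
The safety rule pushes this higher. Following every safe sequence of crossings, the most of the 4 that can be at the east bank as the rowboat arrives there on crossing 7 is 3 — never all 4.
So the move cannot be finished within 7 crossings. (The shortest complete plan takes 9:)
1. Farmer goes to the east bank with the paladin.
2. Farmer goes back to the west bank alone.
3. Farmer goes to the east bank with the bard.
4. Farmer goes back to the west bank alone.
5. Farmer goes to the east bank with the knight.
6. Farmer goes back to the west bank with the paladin.
7. Farmer goes to the east bank with the archer.
8. Farmer goes back to the west bank alone.
9. Farmer goes to the east bank with the paladin.

No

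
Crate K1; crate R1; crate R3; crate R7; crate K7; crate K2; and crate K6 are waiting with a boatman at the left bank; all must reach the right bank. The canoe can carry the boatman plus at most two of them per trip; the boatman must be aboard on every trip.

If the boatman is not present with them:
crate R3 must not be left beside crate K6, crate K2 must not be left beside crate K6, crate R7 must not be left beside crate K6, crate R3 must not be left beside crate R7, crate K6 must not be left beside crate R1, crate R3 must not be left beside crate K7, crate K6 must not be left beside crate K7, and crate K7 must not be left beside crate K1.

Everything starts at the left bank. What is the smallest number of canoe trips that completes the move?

Whatever the first load, the items left behind include a forbidden pair without the boatman. No opening move is safe, so no plan exists.

impossible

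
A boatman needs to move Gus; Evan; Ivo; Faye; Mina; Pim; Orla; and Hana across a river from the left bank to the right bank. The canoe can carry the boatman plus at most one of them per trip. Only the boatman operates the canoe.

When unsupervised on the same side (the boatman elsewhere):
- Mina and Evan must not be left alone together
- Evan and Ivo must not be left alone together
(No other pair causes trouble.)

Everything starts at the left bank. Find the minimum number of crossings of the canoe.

Counting alone: the boatman can take at most 1 across per trip to the right bank, so moving all 8 needs at least 8 loaded trips out, with a return between consecutive ones — at least 15 crossings.
The safety rule pushes this higher. Following every safe sequence of crossings, the most of the 8 that can be at the right bank as the canoe arrives there on crossing 15 is 7 — never all 8.
So no plan with fewer than 17 crossings exists, and this one achieves 17:
1. Boatman goes to the right bank with Evan.
2. Boatman goes back to the left bank alone.
3. Boatman goes to the right bank with Gus.
4. Boatman goes back to the left bank alone.
5. Boatman goes to the right bank with Ivo.
6. Boatman goes back to the left bank with Evan.
7. Boatman goes to the right bank with Mina.
8. Boatman goes back to the left bank alone.
9. Boatman goes to the right bank with Faye.
10. Boatman goes back to the left bank alone.
11. Boatman goes to the right bank with Pim.
12. Boatman goes back to the left bank alone.
13. Boatman goes to the right bank with Orla.
14. Boatman goes back to the left bank alone.
15. Boatman goes to the right bank with Hana.
16. Boatman goes back to the left bank alone.
17. Boatman goes to the right bank with Evan.

17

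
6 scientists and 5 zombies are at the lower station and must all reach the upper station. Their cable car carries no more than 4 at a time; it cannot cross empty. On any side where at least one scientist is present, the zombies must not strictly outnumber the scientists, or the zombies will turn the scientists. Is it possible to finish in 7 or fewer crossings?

Yes — this plan uses 7 crossings (≤ 7):
1. 2 zombies → the upper station.  (the lower station: 6S 3Z; the upper station: 0S 2Z)
2. 1 zombie ← the lower station.  (the lower station: 6S 4Z; the upper station: 0S 1Z)
3. 4 zombies → the upper station.  (the lower station: 6S 0Z; the upper station: 0S 5Z)
4. 1 zombie ← the lower station.  (the lower station: 6S 1Z; the upper station: 0S 4Z)
5. 4 scientists → the upper station.  (the lower station: 2S 1Z; the upper station: 4S 4Z)
6. 1 zombie ← the lower station.  (the lower station: 2S 2Z; the upper station: 4S 3Z)
7. 2 scientists and 2 zombies → the upper station.  (the lower station: 0S 0Z; the upper station: 6S 5Z)

Yes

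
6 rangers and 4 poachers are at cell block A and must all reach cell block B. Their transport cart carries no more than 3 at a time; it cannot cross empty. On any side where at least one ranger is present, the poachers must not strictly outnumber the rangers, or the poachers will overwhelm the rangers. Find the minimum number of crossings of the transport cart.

9

Counting alone: each trip to cell block B takes at most 3 across and each return brings at least 1 back, so after t trips out (and t−1 returns) at most 3t − (t−1) of the 10 are across; that first reaches 10 at t = 5, so at least 9 crossings are needed.
The plan below uses exactly 9 crossings, so it is optimal:
1. 2 poachers → cell block B.  (cell block A: 6R 2P; cell block B: 0R 2P)
2. 1 poacher ← cell block A.  (cell block A: 6R 3P; cell block B: 0R 1P)
3. 3 poachers → cell block B.  (cell block A: 6R 0P; cell block B: 0R 4P)
4. 1 poacher ← cell block A.  (cell block A: 6R 1P; cell block B: 0R 3P)
5. 3 rangers → cell block B.  (cell block A: 3R 1P; cell block B: 3R 3P)
6. 1 poacher ← cell block A.  (cell block A: 3R 2P; cell block B: 3R 2P)
7. 1 ranger and 2 poachers → cell block B.  (cell block A: 2R 0P; cell block B: 4R 4P)
8. 1 poacher ← cell block A.  (cell block A: 2R 1P; cell block B: 4R 3P)
9. 2 rangers and 1 poacher → cell block B.  (cell block A: 0R 0P; cell block B: 6R 4P)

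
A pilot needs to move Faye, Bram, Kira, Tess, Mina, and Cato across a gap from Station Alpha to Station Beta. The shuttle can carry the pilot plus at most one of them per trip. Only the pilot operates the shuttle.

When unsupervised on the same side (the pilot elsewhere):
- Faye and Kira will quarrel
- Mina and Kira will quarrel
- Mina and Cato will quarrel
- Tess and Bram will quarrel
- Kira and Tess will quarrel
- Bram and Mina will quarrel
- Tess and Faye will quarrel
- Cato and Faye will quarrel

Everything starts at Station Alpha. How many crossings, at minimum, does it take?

Whatever the first load, the items left behind include a forbidden pair without the pilot. No opening move is safe, so no plan exists.

impossible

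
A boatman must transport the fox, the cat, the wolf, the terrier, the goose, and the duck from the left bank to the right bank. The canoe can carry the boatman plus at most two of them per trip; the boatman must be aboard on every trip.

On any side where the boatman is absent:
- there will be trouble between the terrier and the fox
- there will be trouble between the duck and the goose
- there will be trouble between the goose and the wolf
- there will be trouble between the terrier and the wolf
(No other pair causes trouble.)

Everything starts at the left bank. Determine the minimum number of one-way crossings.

7

Counting alone: the boatman can take at most 2 across per trip to the right bank, so moving all 6 needs at least 3 loaded trips out, with a return between consecutive ones — at least 5 crossings.
The safety rule pushes this higher. Following every safe sequence of crossings, the most of the 6 that can be at the right bank as the canoe arrives there on crossing 5 is 5 — never all 6.
So no plan with fewer than 7 crossings exists, and this one achieves 7:
1. Boatman goes to the right bank with the goose and the terrier.
2. Boatman goes back to the left bank alone.
3. Boatman goes to the right bank with the cat and the fox.
4. Boatman goes back to the left bank with the terrier.
5. Boatman goes to the right bank with the duck and the wolf.
6. Boatman goes back to the left bank with the goose.
7. Boatman goes to the right bank with the goose and the terrier.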